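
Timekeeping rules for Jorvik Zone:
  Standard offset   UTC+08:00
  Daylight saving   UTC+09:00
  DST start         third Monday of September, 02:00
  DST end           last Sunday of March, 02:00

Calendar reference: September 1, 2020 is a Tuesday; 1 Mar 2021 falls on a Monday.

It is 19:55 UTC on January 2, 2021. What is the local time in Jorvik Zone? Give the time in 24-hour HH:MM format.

1 September 2020 is a Tuesday, so the first Monday is September 7 and the third is September 21.
1 March 2021 is a Monday, so Sundays fall on 7, 14, 21, 28; the last is March 28.
At the standard offset (UTC+08:00), 19:55 UTC + 8h = 03:55 Jorvik Zone standard time (rolling into the next day, 3 January 2021).
The standard-time date in Jorvik Zone, January 3, 2021, lies within the daylight-saving period (21 September 2020 – 28 March 2021), so Jorvik Zone is on daylight time, UTC+09:00.
19:55 UTC + 9h = 04:55 local (rolling into the next day, 3 January 2021).

04:55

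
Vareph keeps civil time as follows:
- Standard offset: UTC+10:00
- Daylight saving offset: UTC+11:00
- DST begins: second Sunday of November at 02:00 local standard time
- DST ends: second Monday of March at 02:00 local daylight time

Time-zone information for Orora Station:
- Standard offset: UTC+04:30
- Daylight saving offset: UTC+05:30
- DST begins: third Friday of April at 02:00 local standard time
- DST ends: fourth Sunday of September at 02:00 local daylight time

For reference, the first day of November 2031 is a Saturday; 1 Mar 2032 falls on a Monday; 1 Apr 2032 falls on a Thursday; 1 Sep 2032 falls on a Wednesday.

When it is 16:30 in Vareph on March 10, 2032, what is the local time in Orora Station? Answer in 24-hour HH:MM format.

1 November 2031 is a Saturday, so the first Sunday is November 2 and the second is November 9.
1 March 2032 is a Monday, so the first Monday is March 1 and the second is March 8.
March 10, 2032 is outside the daylight-saving period (9 November 2031 – 8 March 2032), so Vareph is on standard time, UTC+10:00.
16:30 Vareph − 10h = 06:30 UTC.
1 April 2032 is a Thursday, so the first Friday is April 2 and the third is April 16.
1 September 2032 is a Wednesday, so the first Sunday is September 5 and the fourth is September 26.
At the standard offset (UTC+04:30), 06:30 UTC + 4h30m = 11:00 Orora Station standard time.
Daylight saving runs 16 April – 26 September; the standard-time date in Orora Station, March 10, 2032, is outside that window, so Orora Station is on standard time at UTC+04:30.
06:30 UTC + 4h30m = 11:00 Orora Station.

11:00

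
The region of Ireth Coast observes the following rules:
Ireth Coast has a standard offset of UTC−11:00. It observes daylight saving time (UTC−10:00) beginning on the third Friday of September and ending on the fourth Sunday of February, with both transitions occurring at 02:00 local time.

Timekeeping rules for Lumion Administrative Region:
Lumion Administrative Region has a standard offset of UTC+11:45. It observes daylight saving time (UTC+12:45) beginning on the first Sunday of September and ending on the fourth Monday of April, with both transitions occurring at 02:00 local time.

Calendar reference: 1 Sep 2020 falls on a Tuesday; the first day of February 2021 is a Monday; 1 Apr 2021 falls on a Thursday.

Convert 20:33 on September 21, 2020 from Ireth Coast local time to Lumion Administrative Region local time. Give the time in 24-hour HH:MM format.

19:18

1 September 2020 is a Tuesday, so the first Friday is September 4 and the third is September 18.
1 February 2021 is a Monday, so the first Sunday is February 7 and the fourth is February 28.
September 21, 2020 lies within the daylight-saving period (18 September 2020 – 28 February 2021), so Ireth Coast is on daylight time, UTC−10:00.
20:33 Ireth Coast + 10h = 06:33 UTC (rolling into the next day, 22 September 2020).
1 September 2020 is a Tuesday, so the first Sunday is September 6.
1 April 2021 is a Thursday, so the first Monday is April 5 and the fourth is April 26.
At the standard offset (UTC+11:45), 06:33 UTC + 11h45m = 18:18 Lumion Administrative Region standard time.
Daylight saving runs 6 September 2020 – 26 April 2021; the standard-time date in Lumion Administrative Region, September 22, 2020, is inside that window, so Lumion Administrative Region is at UTC+12:45.
06:33 UTC + 12h45m = 19:18 Lumion Administrative Region.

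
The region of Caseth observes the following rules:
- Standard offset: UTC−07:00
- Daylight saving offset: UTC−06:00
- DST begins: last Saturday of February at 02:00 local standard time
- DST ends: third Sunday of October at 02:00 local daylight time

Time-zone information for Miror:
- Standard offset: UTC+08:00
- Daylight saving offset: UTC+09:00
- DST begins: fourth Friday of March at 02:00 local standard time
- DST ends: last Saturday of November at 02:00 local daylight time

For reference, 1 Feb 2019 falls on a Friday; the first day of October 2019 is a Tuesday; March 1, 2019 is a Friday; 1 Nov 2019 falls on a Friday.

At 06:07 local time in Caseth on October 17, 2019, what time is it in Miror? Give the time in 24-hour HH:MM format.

21:07

1 February 2019 is a Friday, so Saturdays fall on 2, 9, 16, 23; the last is February 23.
1 October 2019 is a Tuesday, so the first Sunday is October 6 and the third is October 20.
Daylight saving runs 23 February – 20 October; October 17, 2019 is inside that window, so Caseth is at UTC−06:00.
06:07 Caseth + 6h = 12:07 UTC.
1 March 2019 is a Friday, so the first Friday is March 1 and the fourth is March 22.
1 November 2019 is a Friday, so Saturdays fall on 2, 9, 16, 23, 30; the last is November 30.
At the standard offset (UTC+08:00), 12:07 UTC + 8h = 20:07 Miror standard time.
The standard-time date in Miror, October 17, 2019, falls between 22 March and 30 November, so daylight saving is in effect and Miror is at UTC+09:00.
12:07 UTC + 9h = 21:07 Miror.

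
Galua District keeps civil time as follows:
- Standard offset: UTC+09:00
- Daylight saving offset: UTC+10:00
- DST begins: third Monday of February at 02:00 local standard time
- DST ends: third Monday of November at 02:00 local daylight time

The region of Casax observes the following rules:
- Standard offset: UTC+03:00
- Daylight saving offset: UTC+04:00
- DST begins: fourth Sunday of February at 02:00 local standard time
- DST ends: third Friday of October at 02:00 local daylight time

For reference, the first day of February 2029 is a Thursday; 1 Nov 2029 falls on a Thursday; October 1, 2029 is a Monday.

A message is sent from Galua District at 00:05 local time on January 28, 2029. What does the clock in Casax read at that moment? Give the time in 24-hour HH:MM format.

18:05

1 February 2029 is a Thursday, so the first Monday is February 5 and the third is February 19.
1 November 2029 is a Thursday, so the first Monday is November 5 and the third is November 19.
January 28, 2029 is outside the daylight-saving period (19 February – 19 November), so Galua District is on standard time, UTC+09:00.
00:05 Galua District − 9h = 15:05 UTC (rolling into the previous day, 27 January 2029).
1 February 2029 is a Thursday, so the first Sunday is February 4 and the fourth is February 25.
1 October 2029 is a Monday, so the first Friday is October 5 and the third is October 19.
At the standard offset (UTC+03:00), 15:05 UTC + 3h = 18:05 Casax standard time.
The standard-time date in Casax, January 27, 2029, is outside the daylight-saving period (25 February – 19 October), so Casax is on standard time, UTC+03:00.
15:05 UTC + 3h = 18:05 Casax.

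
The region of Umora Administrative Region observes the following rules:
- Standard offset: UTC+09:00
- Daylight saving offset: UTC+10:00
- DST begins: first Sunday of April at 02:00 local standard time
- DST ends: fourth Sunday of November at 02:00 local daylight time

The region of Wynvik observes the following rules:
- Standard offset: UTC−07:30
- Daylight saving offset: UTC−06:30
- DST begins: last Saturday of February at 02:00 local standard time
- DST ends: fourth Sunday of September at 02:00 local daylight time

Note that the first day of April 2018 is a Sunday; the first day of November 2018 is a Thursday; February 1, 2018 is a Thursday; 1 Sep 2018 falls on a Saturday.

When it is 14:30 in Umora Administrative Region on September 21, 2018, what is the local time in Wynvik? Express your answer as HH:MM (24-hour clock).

1 April 2018 is a Sunday, so the first Sunday is April 1.
1 November 2018 is a Thursday, so the first Sunday is November 4 and the fourth is November 25.
September 21, 2018 lies within the daylight-saving period (1 April – 25 November), so Umora Administrative Region is on daylight time, UTC+10:00.
14:30 Umora Administrative Region − 10h = 04:30 UTC.
1 February 2018 is a Thursday, so Saturdays fall on 3, 10, 17, 24; the last is February 24.
1 September 2018 is a Saturday, so the first Sunday is September 2 and the fourth is September 23.
At the standard offset (UTC−07:30), 04:30 UTC − 7h30m = 21:00 Wynvik standard time (rolling into the previous day, 20 September 2018).
Daylight saving runs 24 February – 23 September; the standard-time date in Wynvik, September 20, 2018, is inside that window, so Wynvik is at UTC−06:30.
04:30 UTC − 6h30m = 22:00 Wynvik (rolling into the previous day, 20 September 2018).

22:00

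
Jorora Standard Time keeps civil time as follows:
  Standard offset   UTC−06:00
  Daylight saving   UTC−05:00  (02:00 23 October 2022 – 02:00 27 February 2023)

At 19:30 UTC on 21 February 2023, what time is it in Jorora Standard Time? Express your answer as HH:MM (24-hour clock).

14:30

At the standard offset (UTC−06:00), 19:30 UTC − 6h = 13:30 Jorora Standard Time standard time.
The standard-time date in Jorora Standard Time, 21 February 2023, lies within the daylight-saving period (23 October 2022 – 27 February 2023), so Jorora Standard Time is on daylight time, UTC−05:00.
19:30 UTC − 5h = 14:30 local.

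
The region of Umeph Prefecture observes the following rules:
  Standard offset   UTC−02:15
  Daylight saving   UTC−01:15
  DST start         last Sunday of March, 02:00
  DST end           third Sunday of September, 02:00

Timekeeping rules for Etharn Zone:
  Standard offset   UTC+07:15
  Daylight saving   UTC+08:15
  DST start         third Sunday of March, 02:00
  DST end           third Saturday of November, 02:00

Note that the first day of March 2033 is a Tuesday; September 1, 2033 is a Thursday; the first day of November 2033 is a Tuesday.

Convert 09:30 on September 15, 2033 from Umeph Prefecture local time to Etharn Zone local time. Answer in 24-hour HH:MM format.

1 March 2033 is a Tuesday, so Sundays fall on 6, 13, 20, 27; the last is March 27.
1 September 2033 is a Thursday, so the first Sunday is September 4 and the third is September 18.
September 15, 2033 lies within the daylight-saving period (27 March – 18 September), so Umeph Prefecture is on daylight time, UTC−01:15.
09:30 Umeph Prefecture + 1h15m = 10:45 UTC.
1 March 2033 is a Tuesday, so the first Sunday is March 6 and the third is March 20.
1 November 2033 is a Tuesday, so the first Saturday is November 5 and the third is November 19.
At the standard offset (UTC+07:15), 10:45 UTC + 7h15m = 18:00 Etharn Zone standard time.
The standard-time date in Etharn Zone, September 15, 2033, lies within the daylight-saving period (20 March – 19 November), so Etharn Zone is on daylight time, UTC+08:15.
10:45 UTC + 8h15m = 19:00 Etharn Zone.

19:00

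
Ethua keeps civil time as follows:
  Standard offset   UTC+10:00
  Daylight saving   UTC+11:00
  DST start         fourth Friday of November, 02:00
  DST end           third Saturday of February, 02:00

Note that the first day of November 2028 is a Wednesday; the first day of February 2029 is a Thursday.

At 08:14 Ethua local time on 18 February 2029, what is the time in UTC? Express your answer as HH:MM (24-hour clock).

1 November 2028 is a Wednesday, so the first Friday is November 3 and the fourth is November 24.
1 February 2029 is a Thursday, so the first Saturday is February 3 and the third is February 17.
18 February 2029 does not fall between 24 November 2028 and 17 February 2029, so daylight saving is not in effect and Ethua is at UTC+10:00.
08:14 local − 10h = 22:14 UTC (rolling into the previous day, 17 February 2029).

22:14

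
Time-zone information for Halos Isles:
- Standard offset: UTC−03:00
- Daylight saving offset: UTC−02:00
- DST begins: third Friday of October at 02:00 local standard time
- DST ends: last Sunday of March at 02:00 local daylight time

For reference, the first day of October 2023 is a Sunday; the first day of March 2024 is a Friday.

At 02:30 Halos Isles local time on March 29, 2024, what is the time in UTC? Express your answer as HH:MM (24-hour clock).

04:30

1 October 2023 is a Sunday, so the first Friday is October 6 and the third is October 20.
1 March 2024 is a Friday, so Sundays fall on 3, 10, 17, 24, 31; the last is March 31.
Daylight saving runs 20 October 2023 – 31 March 2024; March 29, 2024 is inside that window, so Halos Isles is at UTC−02:00.
02:30 local + 2h = 04:30 UTC.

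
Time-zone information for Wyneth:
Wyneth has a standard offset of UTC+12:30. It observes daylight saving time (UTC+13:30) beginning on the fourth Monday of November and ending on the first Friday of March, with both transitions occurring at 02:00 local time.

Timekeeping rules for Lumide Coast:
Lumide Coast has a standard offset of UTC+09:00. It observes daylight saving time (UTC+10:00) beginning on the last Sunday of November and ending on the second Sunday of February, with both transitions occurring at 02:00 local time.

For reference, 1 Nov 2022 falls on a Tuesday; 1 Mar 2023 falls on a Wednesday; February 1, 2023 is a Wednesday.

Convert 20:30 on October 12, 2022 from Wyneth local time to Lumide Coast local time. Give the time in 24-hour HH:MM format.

1 November 2022 is a Tuesday, so the first Monday is November 7 and the fourth is November 28.
1 March 2023 is a Wednesday, so the first Friday is March 3.
October 12, 2022 does not fall between 28 November 2022 and 3 March 2023, so daylight saving is not in effect and Wyneth is at UTC+12:30.
20:30 Wyneth − 12h30m = 08:00 UTC.
1 November 2022 is a Tuesday, so Sundays fall on 6, 13, 20, 27; the last is November 27.
1 February 2023 is a Wednesday, so the first Sunday is February 5 and the second is February 12.
At the standard offset (UTC+09:00), 08:00 UTC + 9h = 17:00 Lumide Coast standard time.
The standard-time date in Lumide Coast, October 12, 2022, is outside the daylight-saving period (27 November 2022 – 12 February 2023), so Lumide Coast is on standard time, UTC+09:00.
08:00 UTC + 9h = 17:00 Lumide Coast.

17:00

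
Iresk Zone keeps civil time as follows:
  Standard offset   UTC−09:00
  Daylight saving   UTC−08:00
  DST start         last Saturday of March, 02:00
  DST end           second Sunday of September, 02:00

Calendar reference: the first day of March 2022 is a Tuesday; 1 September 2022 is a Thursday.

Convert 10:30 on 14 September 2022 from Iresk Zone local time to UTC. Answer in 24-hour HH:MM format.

19:30

1 March 2022 is a Tuesday, so Saturdays fall on 5, 12, 19, 26; the last is March 26.
1 September 2022 is a Thursday, so the first Sunday is September 4 and the second is September 11.
14 September 2022 is outside the daylight-saving period (26 March – 11 September), so Iresk Zone is on standard time, UTC−09:00.
10:30 local + 9h = 19:30 UTC.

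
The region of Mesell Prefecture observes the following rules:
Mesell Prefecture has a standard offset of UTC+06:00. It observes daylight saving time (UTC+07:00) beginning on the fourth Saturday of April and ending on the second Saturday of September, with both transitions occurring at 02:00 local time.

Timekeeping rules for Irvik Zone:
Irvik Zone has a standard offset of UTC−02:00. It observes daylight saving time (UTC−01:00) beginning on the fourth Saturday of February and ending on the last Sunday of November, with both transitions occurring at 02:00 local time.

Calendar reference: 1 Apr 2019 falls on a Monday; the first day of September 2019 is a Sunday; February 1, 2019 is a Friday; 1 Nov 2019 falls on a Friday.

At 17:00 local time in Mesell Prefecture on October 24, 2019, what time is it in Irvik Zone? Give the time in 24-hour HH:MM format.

10:00

1 April 2019 is a Monday, so the first Saturday is April 6 and the fourth is April 27.
1 September 2019 is a Sunday, so the first Saturday is September 7 and the second is September 14.
October 24, 2019 is outside the daylight-saving period (27 April – 14 September), so Mesell Prefecture is on standard time, UTC+06:00.
17:00 Mesell Prefecture − 6h = 11:00 UTC.
1 February 2019 is a Friday, so the first Saturday is February 2 and the fourth is February 23.
1 November 2019 is a Friday, so Sundays fall on 3, 10, 17, 24; the last is November 24.
At the standard offset (UTC−02:00), 11:00 UTC − 2h = 09:00 Irvik Zone standard time.
The standard-time date in Irvik Zone, October 24, 2019, falls between 23 February and 24 November, so daylight saving is in effect and Irvik Zone is at UTC−01:00.
11:00 UTC − 1h = 10:00 Irvik Zone.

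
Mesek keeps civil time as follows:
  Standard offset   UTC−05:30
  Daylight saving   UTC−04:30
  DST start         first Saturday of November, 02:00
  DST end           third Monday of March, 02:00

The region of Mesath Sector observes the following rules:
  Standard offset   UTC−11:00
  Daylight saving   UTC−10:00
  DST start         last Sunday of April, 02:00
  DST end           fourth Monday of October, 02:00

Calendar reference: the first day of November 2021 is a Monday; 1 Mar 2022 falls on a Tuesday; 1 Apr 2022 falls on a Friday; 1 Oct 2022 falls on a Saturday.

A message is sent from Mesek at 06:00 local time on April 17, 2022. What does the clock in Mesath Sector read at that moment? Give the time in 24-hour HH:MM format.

00:30

1 November 2021 is a Monday, so the first Saturday is November 6.
1 March 2022 is a Tuesday, so the first Monday is March 7 and the third is March 21.
Daylight saving runs 6 November 2021 – 21 March 2022; April 17, 2022 is outside that window, so Mesek is on standard time at UTC−05:30.
06:00 Mesek + 5h30m = 11:30 UTC.
1 April 2022 is a Friday, so Sundays fall on 3, 10, 17, 24; the last is April 24.
1 October 2022 is a Saturday, so the first Monday is October 3 and the fourth is October 24.
At the standard offset (UTC−11:00), 11:30 UTC − 11h = 00:30 Mesath Sector standard time.
The standard-time date in Mesath Sector, April 17, 2022, is outside the daylight-saving period (24 April – 24 October), so Mesath Sector is on standard time, UTC−11:00.
11:30 UTC − 11h = 00:30 Mesath Sector.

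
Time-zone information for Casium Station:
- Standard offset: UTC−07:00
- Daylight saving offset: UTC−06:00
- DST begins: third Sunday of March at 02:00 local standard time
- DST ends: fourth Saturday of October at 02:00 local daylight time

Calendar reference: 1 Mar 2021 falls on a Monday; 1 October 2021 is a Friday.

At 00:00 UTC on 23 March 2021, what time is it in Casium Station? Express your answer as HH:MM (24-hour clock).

18:00

1 March 2021 is a Monday, so the first Sunday is March 7 and the third is March 21.
1 October 2021 is a Friday, so the first Saturday is October 2 and the fourth is October 23.
At the standard offset (UTC−07:00), 00:00 UTC − 7h = 17:00 Casium Station standard time (rolling into the previous day, 22 March 2021).
The standard-time date in Casium Station, 22 March 2021, lies within the daylight-saving period (21 March – 23 October), so Casium Station is on daylight time, UTC−06:00.
00:00 UTC − 6h = 18:00 local (rolling into the previous day, 22 March 2021).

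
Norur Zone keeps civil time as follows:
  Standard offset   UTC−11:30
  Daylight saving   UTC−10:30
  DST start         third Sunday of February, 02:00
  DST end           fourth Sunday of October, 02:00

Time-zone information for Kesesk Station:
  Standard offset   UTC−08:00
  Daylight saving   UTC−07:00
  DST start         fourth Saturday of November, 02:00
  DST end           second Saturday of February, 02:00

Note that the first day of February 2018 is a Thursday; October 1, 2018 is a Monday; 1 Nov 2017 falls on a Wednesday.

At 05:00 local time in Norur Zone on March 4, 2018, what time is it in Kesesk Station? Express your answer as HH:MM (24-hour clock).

07:30

1 February 2018 is a Thursday, so the first Sunday is February 4 and the third is February 18.
1 October 2018 is a Monday, so the first Sunday is October 7 and the fourth is October 28.
March 4, 2018 lies within the daylight-saving period (18 February – 28 October), so Norur Zone is on daylight time, UTC−10:30.
05:00 Norur Zone + 10h30m = 15:30 UTC.
1 November 2017 is a Wednesday, so the first Saturday is November 4 and the fourth is November 25.
1 February 2018 is a Thursday, so the first Saturday is February 3 and the second is February 10.
At the standard offset (UTC−08:00), 15:30 UTC − 8h = 07:30 Kesesk Station standard time.
Daylight saving runs 25 November 2017 – 10 February 2018; the standard-time date in Kesesk Station, March 4, 2018, is outside that window, so Kesesk Station is on standard time at UTC−08:00.
15:30 UTC − 8h = 07:30 Kesesk Station.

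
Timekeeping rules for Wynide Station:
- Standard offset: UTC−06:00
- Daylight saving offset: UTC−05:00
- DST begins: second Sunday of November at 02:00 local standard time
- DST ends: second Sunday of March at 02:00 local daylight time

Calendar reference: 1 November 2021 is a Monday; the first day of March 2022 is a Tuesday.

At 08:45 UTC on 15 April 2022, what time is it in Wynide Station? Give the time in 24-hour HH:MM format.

1 November 2021 is a Monday, so the first Sunday is November 7 and the second is November 14.
1 March 2022 is a Tuesday, so the first Sunday is March 6 and the second is March 13.
At the standard offset (UTC−06:00), 08:45 UTC − 6h = 02:45 Wynide Station standard time.
The standard-time date in Wynide Station, 15 April 2022, is outside the daylight-saving period (14 November 2021 – 13 March 2022), so Wynide Station is on standard time, UTC−06:00.
08:45 UTC − 6h = 02:45 local.

02:45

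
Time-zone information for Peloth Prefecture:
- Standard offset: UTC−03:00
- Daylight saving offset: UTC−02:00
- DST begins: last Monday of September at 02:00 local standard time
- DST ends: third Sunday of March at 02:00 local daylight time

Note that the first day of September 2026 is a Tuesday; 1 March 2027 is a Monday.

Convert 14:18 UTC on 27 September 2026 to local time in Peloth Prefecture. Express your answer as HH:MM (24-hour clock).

11:18

1 September 2026 is a Tuesday, so Mondays fall on 7, 14, 21, 28; the last is September 28.
1 March 2027 is a Monday, so the first Sunday is March 7 and the third is March 21.
At the standard offset (UTC−03:00), 14:18 UTC − 3h = 11:18 Peloth Prefecture standard time.
Daylight saving runs 28 September 2026 – 21 March 2027; the standard-time date in Peloth Prefecture, 27 September 2026, is outside that window, so Peloth Prefecture is on standard time at UTC−03:00.
14:18 UTC − 3h = 11:18 local.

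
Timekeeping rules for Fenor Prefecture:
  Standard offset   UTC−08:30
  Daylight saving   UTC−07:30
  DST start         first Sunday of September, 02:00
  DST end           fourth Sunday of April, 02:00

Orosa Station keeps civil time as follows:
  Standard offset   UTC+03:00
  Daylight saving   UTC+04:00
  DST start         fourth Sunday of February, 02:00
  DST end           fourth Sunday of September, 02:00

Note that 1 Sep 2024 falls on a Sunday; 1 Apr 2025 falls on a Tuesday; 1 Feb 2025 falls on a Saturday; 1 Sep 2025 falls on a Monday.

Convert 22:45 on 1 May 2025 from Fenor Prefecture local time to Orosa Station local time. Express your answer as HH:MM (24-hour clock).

1 September 2024 is a Sunday, so the first Sunday is September 1.
1 April 2025 is a Tuesday, so the first Sunday is April 6 and the fourth is April 27.
1 May 2025 is outside the daylight-saving period (1 September 2024 – 27 April 2025), so Fenor Prefecture is on standard time, UTC−08:30.
22:45 Fenor Prefecture + 8h30m = 07:15 UTC (rolling into the next day, 2 May 2025).
1 February 2025 is a Saturday, so the first Sunday is February 2 and the fourth is February 23.
1 September 2025 is a Monday, so the first Sunday is September 7 and the fourth is September 28.
At the standard offset (UTC+03:00), 07:15 UTC + 3h = 10:15 Orosa Station standard time.
The standard-time date in Orosa Station, 2 May 2025, falls between 23 February and 28 September, so daylight saving is in effect and Orosa Station is at UTC+04:00.
07:15 UTC + 4h = 11:15 Orosa Station.

11:15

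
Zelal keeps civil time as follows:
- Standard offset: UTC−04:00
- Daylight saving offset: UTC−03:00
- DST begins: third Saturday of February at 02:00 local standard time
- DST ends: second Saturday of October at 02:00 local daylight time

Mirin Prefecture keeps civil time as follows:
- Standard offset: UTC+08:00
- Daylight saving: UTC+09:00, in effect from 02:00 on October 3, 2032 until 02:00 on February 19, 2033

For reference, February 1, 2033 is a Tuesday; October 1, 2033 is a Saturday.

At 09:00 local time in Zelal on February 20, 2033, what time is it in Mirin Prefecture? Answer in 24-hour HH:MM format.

20:00

1 February 2033 is a Tuesday, so the first Saturday is February 5 and the third is February 19.
1 October 2033 is a Saturday, so the first Saturday is October 1 and the second is October 8.
February 20, 2033 falls between 19 February and 8 October, so daylight saving is in effect and Zelal is at UTC−03:00.
09:00 Zelal + 3h = 12:00 UTC.
At the standard offset (UTC+08:00), 12:00 UTC + 8h = 20:00 Mirin Prefecture standard time.
Daylight saving runs 3 October 2032 – 19 February 2033; the standard-time date in Mirin Prefecture, February 20, 2033, is outside that window, so Mirin Prefecture is on standard time at UTC+08:00.
12:00 UTC + 8h = 20:00 Mirin Prefecture.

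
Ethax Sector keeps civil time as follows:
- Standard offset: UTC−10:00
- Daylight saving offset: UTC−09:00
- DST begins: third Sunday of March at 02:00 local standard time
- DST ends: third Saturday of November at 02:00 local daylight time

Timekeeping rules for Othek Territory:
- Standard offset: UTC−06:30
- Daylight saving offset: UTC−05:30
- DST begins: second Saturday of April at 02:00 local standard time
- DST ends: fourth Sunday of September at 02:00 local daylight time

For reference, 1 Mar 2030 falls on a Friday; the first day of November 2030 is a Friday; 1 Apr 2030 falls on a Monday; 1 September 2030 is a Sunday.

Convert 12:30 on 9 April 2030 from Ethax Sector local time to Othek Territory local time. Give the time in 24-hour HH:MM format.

1 March 2030 is a Friday, so the first Sunday is March 3 and the third is March 17.
1 November 2030 is a Friday, so the first Saturday is November 2 and the third is November 16.
Daylight saving runs 17 March – 16 November; 9 April 2030 is inside that window, so Ethax Sector is at UTC−09:00.
12:30 Ethax Sector + 9h = 21:30 UTC.
1 April 2030 is a Monday, so the first Saturday is April 6 and the second is April 13.
1 September 2030 is a Sunday, so the first Sunday is September 1 and the fourth is September 22.
At the standard offset (UTC−06:30), 21:30 UTC − 6h30m = 15:00 Othek Territory standard time.
The standard-time date in Othek Territory, 9 April 2030, is outside the daylight-saving period (13 April – 22 September), so Othek Territory is on standard time, UTC−06:30.
21:30 UTC − 6h30m = 15:00 Othek Territory.

15:00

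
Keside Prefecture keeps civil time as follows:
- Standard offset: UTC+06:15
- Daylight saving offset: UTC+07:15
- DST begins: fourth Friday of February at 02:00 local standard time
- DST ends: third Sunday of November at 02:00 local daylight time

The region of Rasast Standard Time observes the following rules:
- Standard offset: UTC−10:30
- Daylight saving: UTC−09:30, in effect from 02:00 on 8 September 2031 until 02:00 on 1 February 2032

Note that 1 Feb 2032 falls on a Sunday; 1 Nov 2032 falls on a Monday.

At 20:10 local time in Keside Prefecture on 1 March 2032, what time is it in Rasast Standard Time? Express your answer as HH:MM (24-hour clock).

02:25

1 February 2032 is a Sunday, so the first Friday is February 6 and the fourth is February 27.
1 November 2032 is a Monday, so the first Sunday is November 7 and the third is November 21.
1 March 2032 lies within the daylight-saving period (27 February – 21 November), so Keside Prefecture is on daylight time, UTC+07:15.
20:10 Keside Prefecture − 7h15m = 12:55 UTC.
At the standard offset (UTC−10:30), 12:55 UTC − 10h30m = 02:25 Rasast Standard Time standard time.
The standard-time date in Rasast Standard Time, 1 March 2032, does not fall between 8 September 2031 and 1 February 2032, so daylight saving is not in effect and Rasast Standard Time is at UTC−10:30.
12:55 UTC − 10h30m = 02:25 Rasast Standard Time.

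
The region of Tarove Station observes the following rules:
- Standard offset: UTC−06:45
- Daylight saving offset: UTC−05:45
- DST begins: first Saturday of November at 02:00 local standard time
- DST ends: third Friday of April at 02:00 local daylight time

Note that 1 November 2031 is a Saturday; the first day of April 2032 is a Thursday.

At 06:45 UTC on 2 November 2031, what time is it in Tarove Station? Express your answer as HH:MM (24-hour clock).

1 November 2031 is a Saturday, so the first Saturday is November 1.
1 April 2032 is a Thursday, so the first Friday is April 2 and the third is April 16.
At the standard offset (UTC−06:45), 06:45 UTC − 6h45m = 00:00 Tarove Station standard time.
The standard-time date in Tarove Station, 2 November 2031, falls between 1 November 2031 and 16 April 2032, so daylight saving is in effect and Tarove Station is at UTC−05:45.
06:45 UTC − 5h45m = 01:00 local.

01:00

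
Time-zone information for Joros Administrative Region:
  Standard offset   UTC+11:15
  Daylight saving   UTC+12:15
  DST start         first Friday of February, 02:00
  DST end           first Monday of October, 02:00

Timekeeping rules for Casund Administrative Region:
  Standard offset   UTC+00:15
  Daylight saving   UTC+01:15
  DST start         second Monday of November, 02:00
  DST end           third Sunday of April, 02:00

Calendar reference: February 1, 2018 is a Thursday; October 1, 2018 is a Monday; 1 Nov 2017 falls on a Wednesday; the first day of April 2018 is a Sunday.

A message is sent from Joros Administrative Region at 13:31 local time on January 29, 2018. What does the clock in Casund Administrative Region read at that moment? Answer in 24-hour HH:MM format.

1 February 2018 is a Thursday, so the first Friday is February 2.
1 October 2018 is a Monday, so the first Monday is October 1.
January 29, 2018 is outside the daylight-saving period (2 February – 1 October), so Joros Administrative Region is on standard time, UTC+11:15.
13:31 Joros Administrative Region − 11h15m = 02:16 UTC.
1 November 2017 is a Wednesday, so the first Monday is November 6 and the second is November 13.
1 April 2018 is a Sunday, so the first Sunday is April 1 and the third is April 15.
At the standard offset (UTC+00:15), 02:16 UTC + 0h15m = 02:31 Casund Administrative Region standard time.
The standard-time date in Casund Administrative Region, January 29, 2018, falls between 13 November 2017 and 15 April 2018, so daylight saving is in effect and Casund Administrative Region is at UTC+01:15.
02:16 UTC + 1h15m = 03:31 Casund Administrative Region.

03:31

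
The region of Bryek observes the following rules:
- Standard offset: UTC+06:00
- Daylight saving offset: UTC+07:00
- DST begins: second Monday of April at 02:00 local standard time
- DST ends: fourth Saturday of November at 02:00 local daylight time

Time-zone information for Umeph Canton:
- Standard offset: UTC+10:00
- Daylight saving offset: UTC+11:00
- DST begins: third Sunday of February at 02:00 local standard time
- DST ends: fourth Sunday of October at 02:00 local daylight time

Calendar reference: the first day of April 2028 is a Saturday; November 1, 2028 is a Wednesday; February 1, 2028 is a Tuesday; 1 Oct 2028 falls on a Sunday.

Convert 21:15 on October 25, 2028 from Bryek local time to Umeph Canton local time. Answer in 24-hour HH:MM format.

1 April 2028 is a Saturday, so the first Monday is April 3 and the second is April 10.
1 November 2028 is a Wednesday, so the first Saturday is November 4 and the fourth is November 25.
October 25, 2028 lies within the daylight-saving period (10 April – 25 November), so Bryek is on daylight time, UTC+07:00.
21:15 Bryek − 7h = 14:15 UTC.
1 February 2028 is a Tuesday, so the first Sunday is February 6 and the third is February 20.
1 October 2028 is a Sunday, so the first Sunday is October 1 and the fourth is October 22.
At the standard offset (UTC+10:00), 14:15 UTC + 10h = 00:15 Umeph Canton standard time (rolling into the next day, 26 October 2028).
The standard-time date in Umeph Canton, October 26, 2028, does not fall between 20 February and 22 October, so daylight saving is not in effect and Umeph Canton is at UTC+10:00.
14:15 UTC + 10h = 00:15 Umeph Canton (rolling into the next day, 26 October 2028).

00:15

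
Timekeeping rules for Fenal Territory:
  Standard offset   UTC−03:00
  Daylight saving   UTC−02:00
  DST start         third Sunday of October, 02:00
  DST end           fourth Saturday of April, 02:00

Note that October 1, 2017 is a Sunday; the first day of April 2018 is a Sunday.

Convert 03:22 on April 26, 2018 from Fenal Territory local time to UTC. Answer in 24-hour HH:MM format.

1 October 2017 is a Sunday, so the first Sunday is October 1 and the third is October 15.
1 April 2018 is a Sunday, so the first Saturday is April 7 and the fourth is April 28.
Daylight saving runs 15 October 2017 – 28 April 2018; April 26, 2018 is inside that window, so Fenal Territory is at UTC−02:00.
03:22 local + 2h = 05:22 UTC.

05:22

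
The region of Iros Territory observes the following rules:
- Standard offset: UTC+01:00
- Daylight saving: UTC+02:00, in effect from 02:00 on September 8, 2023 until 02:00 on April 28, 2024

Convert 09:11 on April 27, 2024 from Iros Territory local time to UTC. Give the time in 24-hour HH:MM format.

April 27, 2024 falls between 8 September 2023 and 28 April 2024, so daylight saving is in effect and Iros Territory is at UTC+02:00.
09:11 local − 2h = 07:11 UTC.

07:11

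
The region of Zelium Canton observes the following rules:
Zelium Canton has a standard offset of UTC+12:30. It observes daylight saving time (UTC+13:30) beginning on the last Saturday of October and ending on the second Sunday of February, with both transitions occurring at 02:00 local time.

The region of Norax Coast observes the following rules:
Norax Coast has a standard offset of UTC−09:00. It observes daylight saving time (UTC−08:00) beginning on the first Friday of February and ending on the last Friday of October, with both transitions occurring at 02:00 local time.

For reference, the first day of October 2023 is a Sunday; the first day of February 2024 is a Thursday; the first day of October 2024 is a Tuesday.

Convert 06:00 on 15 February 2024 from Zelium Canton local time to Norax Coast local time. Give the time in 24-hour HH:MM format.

1 October 2023 is a Sunday, so Saturdays fall on 7, 14, 21, 28; the last is October 28.
1 February 2024 is a Thursday, so the first Sunday is February 4 and the second is February 11.
Daylight saving runs 28 October 2023 – 11 February 2024; 15 February 2024 is outside that window, so Zelium Canton is on standard time at UTC+12:30.
06:00 Zelium Canton − 12h30m = 17:30 UTC (rolling into the previous day, 14 February 2024).
1 February 2024 is a Thursday, so the first Friday is February 2.
1 October 2024 is a Tuesday, so Fridays fall on 4, 11, 18, 25; the last is October 25.
At the standard offset (UTC−09:00), 17:30 UTC − 9h = 08:30 Norax Coast standard time.
Daylight saving runs 2 February – 25 October; the standard-time date in Norax Coast, 14 February 2024, is inside that window, so Norax Coast is at UTC−08:00.
17:30 UTC − 8h = 09:30 Norax Coast.

09:30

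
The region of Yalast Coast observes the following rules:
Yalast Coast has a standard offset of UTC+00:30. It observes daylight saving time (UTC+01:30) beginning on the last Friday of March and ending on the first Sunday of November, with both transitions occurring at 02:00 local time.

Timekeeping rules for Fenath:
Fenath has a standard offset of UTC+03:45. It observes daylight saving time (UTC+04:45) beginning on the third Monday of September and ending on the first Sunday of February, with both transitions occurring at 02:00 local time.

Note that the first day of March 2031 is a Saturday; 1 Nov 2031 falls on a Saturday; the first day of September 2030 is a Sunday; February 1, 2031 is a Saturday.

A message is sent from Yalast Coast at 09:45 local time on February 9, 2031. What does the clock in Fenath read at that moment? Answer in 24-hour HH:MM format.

13:00

1 March 2031 is a Saturday, so Fridays fall on 7, 14, 21, 28; the last is March 28.
1 November 2031 is a Saturday, so the first Sunday is November 2.
February 9, 2031 is outside the daylight-saving period (28 March – 2 November), so Yalast Coast is on standard time, UTC+00:30.
09:45 Yalast Coast − 0h30m = 09:15 UTC.
1 September 2030 is a Sunday, so the first Monday is September 2 and the third is September 16.
1 February 2031 is a Saturday, so the first Sunday is February 2.
At the standard offset (UTC+03:45), 09:15 UTC + 3h45m = 13:00 Fenath standard time.
The standard-time date in Fenath, February 9, 2031, does not fall between 16 September 2030 and 2 February 2031, so daylight saving is not in effect and Fenath is at UTC+03:45.
09:15 UTC + 3h45m = 13:00 Fenath.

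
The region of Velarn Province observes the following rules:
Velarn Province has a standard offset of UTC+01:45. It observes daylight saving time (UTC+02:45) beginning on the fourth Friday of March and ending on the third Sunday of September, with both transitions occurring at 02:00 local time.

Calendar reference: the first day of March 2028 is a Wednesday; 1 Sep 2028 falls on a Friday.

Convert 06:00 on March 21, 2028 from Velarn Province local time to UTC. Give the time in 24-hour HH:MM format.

1 March 2028 is a Wednesday, so the first Friday is March 3 and the fourth is March 24.
1 September 2028 is a Friday, so the first Sunday is September 3 and the third is September 17.
Daylight saving runs 24 March – 17 September; March 21, 2028 is outside that window, so Velarn Province is on standard time at UTC+01:45.
06:00 local − 1h45m = 04:15 UTC.

04:15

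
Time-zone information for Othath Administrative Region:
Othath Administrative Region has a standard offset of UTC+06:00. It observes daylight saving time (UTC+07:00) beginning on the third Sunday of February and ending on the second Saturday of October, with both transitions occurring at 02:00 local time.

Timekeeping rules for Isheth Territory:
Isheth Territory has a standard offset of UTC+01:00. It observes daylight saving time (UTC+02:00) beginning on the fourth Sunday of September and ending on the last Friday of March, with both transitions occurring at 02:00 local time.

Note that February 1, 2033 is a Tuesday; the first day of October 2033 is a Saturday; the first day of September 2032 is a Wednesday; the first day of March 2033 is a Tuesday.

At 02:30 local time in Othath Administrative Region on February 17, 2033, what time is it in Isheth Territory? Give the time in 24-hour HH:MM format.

1 February 2033 is a Tuesday, so the first Sunday is February 6 and the third is February 20.
1 October 2033 is a Saturday, so the first Saturday is October 1 and the second is October 8.
February 17, 2033 does not fall between 20 February and 8 October, so daylight saving is not in effect and Othath Administrative Region is at UTC+06:00.
02:30 Othath Administrative Region − 6h = 20:30 UTC (rolling into the previous day, 16 February 2033).
1 September 2032 is a Wednesday, so the first Sunday is September 5 and the fourth is September 26.
1 March 2033 is a Tuesday, so Fridays fall on 4, 11, 18, 25; the last is March 25.
At the standard offset (UTC+01:00), 20:30 UTC + 1h = 21:30 Isheth Territory standard time.
The standard-time date in Isheth Territory, February 16, 2033, lies within the daylight-saving period (26 September 2032 – 25 March 2033), so Isheth Territory is on daylight time, UTC+02:00.
20:30 UTC + 2h = 22:30 Isheth Territory.

22:30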